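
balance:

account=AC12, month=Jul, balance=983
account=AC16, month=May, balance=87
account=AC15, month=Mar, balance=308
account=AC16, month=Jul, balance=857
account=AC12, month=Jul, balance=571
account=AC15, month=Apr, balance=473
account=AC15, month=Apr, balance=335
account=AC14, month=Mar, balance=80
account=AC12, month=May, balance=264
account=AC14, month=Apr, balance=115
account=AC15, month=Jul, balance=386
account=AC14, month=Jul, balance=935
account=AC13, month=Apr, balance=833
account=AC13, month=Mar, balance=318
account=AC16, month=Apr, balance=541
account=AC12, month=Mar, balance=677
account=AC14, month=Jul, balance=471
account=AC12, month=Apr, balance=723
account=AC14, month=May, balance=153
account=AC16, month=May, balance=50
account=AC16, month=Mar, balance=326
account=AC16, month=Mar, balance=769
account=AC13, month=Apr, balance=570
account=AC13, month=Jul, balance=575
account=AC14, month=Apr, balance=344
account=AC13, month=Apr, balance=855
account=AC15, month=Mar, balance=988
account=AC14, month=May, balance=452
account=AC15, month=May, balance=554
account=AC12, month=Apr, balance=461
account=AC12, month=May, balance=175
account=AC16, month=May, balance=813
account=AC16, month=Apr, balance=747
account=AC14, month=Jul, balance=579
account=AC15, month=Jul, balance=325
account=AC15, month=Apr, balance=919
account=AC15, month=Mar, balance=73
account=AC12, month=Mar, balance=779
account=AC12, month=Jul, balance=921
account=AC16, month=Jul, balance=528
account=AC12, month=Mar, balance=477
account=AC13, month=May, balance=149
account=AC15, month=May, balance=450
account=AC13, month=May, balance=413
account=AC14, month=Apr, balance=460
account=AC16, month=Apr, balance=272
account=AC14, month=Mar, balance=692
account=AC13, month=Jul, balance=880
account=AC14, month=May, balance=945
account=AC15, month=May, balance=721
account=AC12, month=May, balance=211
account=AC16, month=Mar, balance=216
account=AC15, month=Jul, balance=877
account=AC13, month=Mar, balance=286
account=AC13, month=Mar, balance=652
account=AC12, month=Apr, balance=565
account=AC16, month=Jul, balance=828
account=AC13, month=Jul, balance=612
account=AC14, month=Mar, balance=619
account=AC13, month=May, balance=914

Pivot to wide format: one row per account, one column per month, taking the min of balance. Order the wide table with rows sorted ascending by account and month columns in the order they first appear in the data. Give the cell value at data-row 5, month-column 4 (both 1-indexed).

With rows sorted ascending by account, row 5 is account=AC16. month columns in first-appearance order: Jul, May, Mar, Apr; column 4 is Apr.
Long rows with account=AC16, month=Apr: min(541, 747, 272) = 272.

272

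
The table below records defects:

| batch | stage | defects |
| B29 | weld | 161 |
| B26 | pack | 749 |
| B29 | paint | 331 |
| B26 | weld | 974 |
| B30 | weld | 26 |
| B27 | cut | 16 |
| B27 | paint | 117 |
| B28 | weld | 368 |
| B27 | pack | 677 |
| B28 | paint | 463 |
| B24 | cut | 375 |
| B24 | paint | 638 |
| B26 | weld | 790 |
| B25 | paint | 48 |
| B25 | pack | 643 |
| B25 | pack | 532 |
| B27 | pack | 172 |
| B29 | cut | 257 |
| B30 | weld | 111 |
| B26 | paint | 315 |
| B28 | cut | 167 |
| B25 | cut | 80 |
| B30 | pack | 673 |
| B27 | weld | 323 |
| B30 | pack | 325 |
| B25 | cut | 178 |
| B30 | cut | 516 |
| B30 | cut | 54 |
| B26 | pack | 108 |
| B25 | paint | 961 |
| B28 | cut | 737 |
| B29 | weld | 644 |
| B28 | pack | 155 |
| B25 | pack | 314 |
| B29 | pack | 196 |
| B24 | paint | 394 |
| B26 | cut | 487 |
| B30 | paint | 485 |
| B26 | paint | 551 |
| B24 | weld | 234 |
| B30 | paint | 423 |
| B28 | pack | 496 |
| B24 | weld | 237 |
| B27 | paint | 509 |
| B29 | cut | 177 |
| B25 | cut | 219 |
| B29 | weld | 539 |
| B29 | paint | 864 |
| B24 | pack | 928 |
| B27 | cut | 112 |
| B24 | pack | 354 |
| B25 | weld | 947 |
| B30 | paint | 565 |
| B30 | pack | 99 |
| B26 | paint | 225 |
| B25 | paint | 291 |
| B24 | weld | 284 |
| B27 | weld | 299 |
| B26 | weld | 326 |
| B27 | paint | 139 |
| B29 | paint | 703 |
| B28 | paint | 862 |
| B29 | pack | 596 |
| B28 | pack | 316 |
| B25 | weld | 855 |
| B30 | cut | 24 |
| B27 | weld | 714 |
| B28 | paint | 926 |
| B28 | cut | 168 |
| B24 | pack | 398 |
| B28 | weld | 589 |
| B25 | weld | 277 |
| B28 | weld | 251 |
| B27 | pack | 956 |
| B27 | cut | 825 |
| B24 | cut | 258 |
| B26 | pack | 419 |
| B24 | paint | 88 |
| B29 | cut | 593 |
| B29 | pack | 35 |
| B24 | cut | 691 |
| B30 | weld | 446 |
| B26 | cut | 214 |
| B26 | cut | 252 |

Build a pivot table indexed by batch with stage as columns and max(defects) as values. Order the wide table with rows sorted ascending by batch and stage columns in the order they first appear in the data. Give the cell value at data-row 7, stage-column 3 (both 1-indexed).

With rows sorted ascending by batch, row 7 is batch=B30. stage columns in first-appearance order: weld, pack, paint, cut; column 3 is paint.
Long rows with batch=B30, stage=paint: max(485, 423, 565) = 565.

565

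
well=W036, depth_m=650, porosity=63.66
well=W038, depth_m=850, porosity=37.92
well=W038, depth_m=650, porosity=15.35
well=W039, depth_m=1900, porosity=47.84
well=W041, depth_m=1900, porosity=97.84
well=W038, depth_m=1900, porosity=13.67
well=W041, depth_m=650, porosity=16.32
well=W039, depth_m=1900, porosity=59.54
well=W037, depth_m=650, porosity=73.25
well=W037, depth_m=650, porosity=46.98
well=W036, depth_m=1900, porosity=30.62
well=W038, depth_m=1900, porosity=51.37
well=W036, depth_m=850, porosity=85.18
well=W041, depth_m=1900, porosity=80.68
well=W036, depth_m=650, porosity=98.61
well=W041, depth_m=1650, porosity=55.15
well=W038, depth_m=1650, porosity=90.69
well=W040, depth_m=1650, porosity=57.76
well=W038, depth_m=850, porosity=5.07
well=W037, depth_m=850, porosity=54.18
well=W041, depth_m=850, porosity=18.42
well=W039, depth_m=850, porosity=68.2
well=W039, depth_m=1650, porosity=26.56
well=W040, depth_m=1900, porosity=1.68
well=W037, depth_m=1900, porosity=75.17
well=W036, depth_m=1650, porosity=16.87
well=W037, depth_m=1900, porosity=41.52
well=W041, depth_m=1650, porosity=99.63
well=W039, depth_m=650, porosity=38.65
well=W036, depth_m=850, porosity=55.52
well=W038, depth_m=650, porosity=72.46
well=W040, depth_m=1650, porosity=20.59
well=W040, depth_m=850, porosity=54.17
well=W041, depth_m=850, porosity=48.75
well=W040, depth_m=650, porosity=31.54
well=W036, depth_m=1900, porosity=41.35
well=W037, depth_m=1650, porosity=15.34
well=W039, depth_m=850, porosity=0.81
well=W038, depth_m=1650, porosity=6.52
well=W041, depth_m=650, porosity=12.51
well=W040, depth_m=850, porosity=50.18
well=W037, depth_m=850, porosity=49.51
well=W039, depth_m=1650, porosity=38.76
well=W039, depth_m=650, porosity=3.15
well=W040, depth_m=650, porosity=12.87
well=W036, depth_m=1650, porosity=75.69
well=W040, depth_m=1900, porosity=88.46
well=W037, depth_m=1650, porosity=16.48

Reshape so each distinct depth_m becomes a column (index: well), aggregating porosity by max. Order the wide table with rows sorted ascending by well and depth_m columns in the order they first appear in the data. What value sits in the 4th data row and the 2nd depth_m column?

With rows sorted ascending by well, row 4 is well=W039. depth_m columns in first-appearance order: 650, 850, 1900, 1650; column 2 is 850.
Long rows with well=W039, depth_m=850: max(68.2, 0.81) = 68.2.

68.2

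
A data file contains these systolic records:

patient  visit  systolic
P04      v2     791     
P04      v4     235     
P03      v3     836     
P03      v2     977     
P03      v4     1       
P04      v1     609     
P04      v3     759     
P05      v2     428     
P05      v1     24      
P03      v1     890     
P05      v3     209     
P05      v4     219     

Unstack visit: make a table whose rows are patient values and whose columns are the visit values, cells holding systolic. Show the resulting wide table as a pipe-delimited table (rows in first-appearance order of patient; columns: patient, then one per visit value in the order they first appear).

| patient | v2 | v4 | v3 | v1 |
| P04 | 791 | 235 | 759 | 609 |
| P03 | 977 | 1 | 836 | 890 |
| P05 | 428 | 219 | 209 | 24 |

Columns: patient plus the 4 distinct visit values (v2, v4, v3, v1).
For example, row P04 column v2 takes systolic=791 from the long row (P04, v2).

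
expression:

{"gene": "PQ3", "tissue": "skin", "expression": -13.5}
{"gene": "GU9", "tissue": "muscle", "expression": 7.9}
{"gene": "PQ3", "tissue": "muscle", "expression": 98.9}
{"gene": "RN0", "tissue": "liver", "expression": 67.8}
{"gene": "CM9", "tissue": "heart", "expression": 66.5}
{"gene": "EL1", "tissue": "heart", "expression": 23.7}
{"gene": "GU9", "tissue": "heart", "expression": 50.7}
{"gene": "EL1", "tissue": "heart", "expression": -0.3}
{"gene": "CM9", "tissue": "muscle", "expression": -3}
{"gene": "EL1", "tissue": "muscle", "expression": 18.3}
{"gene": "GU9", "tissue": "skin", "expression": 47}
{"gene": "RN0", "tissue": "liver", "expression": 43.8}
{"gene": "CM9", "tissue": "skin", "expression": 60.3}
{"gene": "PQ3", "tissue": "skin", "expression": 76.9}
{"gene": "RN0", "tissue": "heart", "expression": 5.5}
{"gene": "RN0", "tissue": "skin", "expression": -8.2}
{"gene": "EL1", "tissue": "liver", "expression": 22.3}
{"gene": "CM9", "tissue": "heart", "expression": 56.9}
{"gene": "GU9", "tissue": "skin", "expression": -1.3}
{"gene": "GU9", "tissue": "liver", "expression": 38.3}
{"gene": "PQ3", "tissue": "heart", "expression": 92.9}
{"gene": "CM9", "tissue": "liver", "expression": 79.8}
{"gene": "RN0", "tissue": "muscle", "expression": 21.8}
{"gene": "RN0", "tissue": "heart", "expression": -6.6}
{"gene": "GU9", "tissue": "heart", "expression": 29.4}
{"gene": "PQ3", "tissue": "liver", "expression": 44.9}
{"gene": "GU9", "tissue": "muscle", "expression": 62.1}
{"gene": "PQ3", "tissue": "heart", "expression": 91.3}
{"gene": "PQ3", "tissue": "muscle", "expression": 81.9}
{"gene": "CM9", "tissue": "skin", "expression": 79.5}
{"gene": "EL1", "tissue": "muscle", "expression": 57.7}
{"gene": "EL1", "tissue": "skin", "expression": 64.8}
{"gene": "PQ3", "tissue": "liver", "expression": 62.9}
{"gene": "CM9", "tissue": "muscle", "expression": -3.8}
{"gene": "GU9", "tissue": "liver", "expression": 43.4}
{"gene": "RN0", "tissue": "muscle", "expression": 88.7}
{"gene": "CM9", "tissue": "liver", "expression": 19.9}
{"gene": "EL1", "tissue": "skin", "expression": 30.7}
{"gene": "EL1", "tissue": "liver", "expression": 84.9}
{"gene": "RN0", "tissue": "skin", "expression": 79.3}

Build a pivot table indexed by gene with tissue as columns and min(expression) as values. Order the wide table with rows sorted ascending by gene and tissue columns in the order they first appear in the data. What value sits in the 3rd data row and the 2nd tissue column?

7.9

With rows sorted ascending by gene, row 3 is gene=GU9. tissue columns in first-appearance order: skin, muscle, liver, heart; column 2 is muscle.
Long rows with gene=GU9, tissue=muscle: min(7.9, 62.1) = 7.9.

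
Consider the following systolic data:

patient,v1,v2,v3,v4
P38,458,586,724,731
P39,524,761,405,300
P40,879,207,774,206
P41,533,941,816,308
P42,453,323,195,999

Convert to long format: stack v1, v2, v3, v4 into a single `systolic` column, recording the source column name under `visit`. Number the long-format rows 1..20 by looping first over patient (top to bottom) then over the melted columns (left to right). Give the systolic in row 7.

20 rows total (5 × 4). Row 7: index ⌊(7-1)/4⌋ = 1 into patient → P39; (7-1) mod 4 = 2 into the melted columns → v3.
So row 7 is (P39, v3, 405); systolic = 405.

405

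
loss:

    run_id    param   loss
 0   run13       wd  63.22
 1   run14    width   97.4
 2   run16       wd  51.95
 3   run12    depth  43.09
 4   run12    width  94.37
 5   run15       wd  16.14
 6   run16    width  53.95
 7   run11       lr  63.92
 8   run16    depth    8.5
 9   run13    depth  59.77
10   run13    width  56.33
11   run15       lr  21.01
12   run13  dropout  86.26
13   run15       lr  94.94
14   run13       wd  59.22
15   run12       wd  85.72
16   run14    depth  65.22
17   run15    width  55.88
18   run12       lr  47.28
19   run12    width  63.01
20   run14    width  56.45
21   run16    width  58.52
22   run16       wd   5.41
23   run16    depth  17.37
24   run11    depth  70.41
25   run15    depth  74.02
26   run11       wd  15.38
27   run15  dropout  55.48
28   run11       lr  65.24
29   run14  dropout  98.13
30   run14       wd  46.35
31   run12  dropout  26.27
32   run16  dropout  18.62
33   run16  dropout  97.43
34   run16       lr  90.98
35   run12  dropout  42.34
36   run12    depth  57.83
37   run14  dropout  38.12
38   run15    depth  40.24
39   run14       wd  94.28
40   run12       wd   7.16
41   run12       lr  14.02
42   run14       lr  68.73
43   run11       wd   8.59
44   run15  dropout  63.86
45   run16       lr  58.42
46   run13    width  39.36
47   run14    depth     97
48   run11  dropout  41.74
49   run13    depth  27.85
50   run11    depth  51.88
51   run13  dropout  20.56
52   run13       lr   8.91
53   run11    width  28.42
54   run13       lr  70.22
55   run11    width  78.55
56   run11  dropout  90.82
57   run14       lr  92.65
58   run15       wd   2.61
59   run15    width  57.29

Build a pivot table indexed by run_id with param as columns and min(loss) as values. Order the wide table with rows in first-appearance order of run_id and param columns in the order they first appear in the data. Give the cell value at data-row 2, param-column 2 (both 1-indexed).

56.45

With rows in first-appearance order of run_id, row 2 is run_id=run14. param columns in first-appearance order: wd, width, depth, lr, dropout; column 2 is width.
Long rows with run_id=run14, param=width: min(97.4, 56.45) = 56.45.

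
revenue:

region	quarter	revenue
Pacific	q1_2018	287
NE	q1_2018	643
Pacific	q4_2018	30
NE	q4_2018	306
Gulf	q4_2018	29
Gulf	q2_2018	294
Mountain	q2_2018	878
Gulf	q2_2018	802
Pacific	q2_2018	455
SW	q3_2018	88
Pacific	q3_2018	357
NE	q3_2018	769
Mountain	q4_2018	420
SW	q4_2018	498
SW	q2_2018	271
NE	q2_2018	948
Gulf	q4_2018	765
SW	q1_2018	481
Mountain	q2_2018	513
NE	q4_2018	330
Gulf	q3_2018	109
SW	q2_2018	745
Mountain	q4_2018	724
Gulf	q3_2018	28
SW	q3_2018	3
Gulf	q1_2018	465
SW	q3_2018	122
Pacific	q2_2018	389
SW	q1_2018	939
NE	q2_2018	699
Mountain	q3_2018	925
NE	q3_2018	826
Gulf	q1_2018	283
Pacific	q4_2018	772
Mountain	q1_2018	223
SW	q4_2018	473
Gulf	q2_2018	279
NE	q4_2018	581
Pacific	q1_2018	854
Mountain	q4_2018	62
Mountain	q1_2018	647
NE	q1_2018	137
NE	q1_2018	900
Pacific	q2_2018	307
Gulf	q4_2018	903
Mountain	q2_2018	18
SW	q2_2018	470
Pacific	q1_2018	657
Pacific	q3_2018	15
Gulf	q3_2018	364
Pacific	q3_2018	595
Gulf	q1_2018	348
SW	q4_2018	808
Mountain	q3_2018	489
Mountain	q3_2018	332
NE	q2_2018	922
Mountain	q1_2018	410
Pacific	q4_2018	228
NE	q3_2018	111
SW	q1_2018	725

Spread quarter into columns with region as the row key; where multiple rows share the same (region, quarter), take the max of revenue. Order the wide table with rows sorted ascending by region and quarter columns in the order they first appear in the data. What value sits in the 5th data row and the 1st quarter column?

939

With rows sorted ascending by region, row 5 is region=SW. quarter columns in first-appearance order: q1_2018, q4_2018, q2_2018, q3_2018; column 1 is q1_2018.
Long rows with region=SW, quarter=q1_2018: max(481, 939, 725) = 939.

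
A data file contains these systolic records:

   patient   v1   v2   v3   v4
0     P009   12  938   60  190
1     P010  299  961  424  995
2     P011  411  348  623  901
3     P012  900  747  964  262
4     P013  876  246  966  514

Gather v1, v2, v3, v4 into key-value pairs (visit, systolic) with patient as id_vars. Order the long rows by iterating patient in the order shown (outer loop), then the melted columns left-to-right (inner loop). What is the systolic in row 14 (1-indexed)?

747

20 rows total (5 × 4). Row 14: index ⌊(14-1)/4⌋ = 3 into patient → P012; (14-1) mod 4 = 1 into the melted columns → v2.
So row 14 is (P012, v2, 747); systolic = 747.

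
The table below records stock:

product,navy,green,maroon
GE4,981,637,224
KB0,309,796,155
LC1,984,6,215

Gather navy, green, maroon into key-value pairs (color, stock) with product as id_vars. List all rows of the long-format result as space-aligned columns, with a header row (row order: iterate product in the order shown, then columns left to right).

Each (product, column) pair becomes one row: 3 × 3 = 9 rows.
For example, (GE4, navy) → stock=981.

product  color   stock
GE4      navy    981  
GE4      green   637  
GE4      maroon  224  
KB0      navy    309  
KB0      green   796  
KB0      maroon  155  
LC1      navy    984  
LC1      green   6    
LC1      maroon  215  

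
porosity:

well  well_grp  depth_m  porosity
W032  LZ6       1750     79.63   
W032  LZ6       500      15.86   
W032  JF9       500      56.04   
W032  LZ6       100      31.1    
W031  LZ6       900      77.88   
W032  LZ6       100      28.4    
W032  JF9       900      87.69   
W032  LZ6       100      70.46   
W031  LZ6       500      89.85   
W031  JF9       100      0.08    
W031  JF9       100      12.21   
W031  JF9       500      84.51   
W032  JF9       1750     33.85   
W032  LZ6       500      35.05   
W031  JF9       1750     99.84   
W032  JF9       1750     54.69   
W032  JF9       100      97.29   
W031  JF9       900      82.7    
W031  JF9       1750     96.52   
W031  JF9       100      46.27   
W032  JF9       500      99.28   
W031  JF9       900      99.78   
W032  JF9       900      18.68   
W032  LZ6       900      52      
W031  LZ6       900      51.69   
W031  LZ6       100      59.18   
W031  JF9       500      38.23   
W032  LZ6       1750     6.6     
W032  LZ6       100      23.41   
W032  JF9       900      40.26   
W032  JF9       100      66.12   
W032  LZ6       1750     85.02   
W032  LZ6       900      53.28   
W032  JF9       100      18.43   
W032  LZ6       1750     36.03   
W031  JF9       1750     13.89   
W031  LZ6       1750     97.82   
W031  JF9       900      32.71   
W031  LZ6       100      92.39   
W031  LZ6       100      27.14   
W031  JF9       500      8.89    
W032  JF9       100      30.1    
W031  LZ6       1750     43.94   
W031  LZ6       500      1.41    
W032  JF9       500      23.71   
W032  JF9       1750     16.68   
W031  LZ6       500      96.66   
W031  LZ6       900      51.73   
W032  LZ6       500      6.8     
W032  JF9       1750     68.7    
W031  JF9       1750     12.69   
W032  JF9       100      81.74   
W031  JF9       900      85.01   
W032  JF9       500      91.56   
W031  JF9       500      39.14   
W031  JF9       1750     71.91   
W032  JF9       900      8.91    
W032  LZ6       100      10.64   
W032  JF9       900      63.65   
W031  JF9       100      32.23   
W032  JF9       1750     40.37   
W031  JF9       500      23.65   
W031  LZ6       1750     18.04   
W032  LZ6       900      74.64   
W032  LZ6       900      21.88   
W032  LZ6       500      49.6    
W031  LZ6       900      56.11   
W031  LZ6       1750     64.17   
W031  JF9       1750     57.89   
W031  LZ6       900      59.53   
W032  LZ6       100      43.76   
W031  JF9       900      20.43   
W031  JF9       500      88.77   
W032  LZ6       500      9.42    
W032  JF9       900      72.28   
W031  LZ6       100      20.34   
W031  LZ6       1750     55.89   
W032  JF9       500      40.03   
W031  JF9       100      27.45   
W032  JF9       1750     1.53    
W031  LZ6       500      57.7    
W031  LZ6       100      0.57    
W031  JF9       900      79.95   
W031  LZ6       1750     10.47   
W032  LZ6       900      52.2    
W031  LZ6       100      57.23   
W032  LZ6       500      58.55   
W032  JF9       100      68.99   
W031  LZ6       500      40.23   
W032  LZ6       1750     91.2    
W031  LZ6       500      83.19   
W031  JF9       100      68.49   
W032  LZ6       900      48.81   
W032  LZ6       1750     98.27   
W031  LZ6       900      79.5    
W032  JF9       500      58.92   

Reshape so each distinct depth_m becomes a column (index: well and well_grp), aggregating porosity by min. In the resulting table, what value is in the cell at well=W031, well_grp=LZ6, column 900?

Rows with well=W031, well_grp=LZ6 and depth_m=900: porosity values are 77.88, 51.69, 51.73, 56.11, 59.53, 79.5.
min(77.88, 51.69, 51.73, 56.11, 59.53, 79.5) = 51.69.

51.69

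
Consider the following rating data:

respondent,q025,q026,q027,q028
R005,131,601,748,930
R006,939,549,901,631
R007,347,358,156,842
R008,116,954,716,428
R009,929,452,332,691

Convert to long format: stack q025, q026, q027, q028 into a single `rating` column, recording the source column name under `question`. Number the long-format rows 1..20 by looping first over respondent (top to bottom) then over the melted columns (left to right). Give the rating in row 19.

20 rows total (5 × 4). Row 19: index ⌊(19-1)/4⌋ = 4 into respondent → R009; (19-1) mod 4 = 2 into the melted columns → q027.
So row 19 is (R009, q027, 332); rating = 332.

332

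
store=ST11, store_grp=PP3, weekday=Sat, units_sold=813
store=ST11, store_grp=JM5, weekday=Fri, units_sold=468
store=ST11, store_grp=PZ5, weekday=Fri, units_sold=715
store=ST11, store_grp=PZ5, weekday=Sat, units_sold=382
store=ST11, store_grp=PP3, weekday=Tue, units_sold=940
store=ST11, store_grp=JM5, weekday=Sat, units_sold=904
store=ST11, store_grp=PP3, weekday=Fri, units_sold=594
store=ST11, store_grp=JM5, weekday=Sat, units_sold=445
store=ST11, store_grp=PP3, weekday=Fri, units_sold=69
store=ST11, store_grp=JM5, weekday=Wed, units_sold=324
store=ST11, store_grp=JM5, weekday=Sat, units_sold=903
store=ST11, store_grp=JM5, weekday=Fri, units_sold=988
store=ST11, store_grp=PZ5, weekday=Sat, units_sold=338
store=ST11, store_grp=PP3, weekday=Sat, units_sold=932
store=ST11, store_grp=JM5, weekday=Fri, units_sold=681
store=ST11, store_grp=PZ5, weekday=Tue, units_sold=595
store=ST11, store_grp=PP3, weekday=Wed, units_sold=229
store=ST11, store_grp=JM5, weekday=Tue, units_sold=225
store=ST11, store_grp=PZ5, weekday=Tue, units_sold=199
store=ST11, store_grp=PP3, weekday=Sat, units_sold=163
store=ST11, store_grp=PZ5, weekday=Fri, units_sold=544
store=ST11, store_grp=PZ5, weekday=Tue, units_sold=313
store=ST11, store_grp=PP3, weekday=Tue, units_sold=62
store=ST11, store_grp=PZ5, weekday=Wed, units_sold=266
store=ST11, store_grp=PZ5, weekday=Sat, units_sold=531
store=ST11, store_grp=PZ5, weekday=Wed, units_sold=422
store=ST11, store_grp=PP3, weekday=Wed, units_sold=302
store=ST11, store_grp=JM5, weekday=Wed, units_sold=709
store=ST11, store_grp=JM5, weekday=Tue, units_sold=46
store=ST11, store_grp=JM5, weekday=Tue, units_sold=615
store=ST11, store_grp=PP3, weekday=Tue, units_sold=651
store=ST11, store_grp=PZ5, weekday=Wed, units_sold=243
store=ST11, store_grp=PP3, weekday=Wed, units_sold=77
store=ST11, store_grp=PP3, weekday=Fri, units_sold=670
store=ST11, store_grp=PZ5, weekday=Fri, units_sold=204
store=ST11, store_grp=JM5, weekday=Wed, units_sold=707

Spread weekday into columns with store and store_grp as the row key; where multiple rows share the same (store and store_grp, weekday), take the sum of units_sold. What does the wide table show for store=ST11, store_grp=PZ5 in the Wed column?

Rows with store=ST11, store_grp=PZ5 and weekday=Wed: units_sold values are 266, 422, 243.
266 + 422 + 243 = 931.

931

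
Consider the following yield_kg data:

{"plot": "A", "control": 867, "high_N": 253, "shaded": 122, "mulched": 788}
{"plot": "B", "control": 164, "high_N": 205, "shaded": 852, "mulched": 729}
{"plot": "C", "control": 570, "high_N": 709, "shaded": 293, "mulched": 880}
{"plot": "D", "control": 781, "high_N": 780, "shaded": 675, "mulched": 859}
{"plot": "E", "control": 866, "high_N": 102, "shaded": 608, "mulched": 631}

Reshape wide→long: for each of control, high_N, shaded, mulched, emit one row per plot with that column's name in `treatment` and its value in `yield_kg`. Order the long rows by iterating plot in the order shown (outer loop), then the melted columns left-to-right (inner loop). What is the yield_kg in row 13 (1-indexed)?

20 rows total (5 × 4). Row 13: index ⌊(13-1)/4⌋ = 3 into plot → D; (13-1) mod 4 = 0 into the melted columns → control.
So row 13 is (D, control, 781); yield_kg = 781.

781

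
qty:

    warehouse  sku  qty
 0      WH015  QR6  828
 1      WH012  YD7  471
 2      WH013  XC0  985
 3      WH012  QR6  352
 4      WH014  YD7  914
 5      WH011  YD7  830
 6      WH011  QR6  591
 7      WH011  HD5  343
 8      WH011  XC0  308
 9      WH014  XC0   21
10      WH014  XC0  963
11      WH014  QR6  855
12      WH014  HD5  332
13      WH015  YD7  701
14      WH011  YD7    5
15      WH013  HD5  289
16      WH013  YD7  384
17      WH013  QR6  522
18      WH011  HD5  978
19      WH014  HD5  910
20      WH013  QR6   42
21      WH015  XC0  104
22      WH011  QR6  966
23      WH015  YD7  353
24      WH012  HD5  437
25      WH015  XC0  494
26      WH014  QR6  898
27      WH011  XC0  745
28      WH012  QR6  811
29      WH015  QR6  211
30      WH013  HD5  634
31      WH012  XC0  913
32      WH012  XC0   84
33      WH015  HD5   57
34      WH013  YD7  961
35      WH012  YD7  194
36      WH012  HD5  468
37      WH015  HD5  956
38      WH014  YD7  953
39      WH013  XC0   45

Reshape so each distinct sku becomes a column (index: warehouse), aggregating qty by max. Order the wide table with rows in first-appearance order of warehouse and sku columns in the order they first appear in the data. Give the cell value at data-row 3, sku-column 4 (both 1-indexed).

With rows in first-appearance order of warehouse, row 3 is warehouse=WH013. sku columns in first-appearance order: QR6, YD7, XC0, HD5; column 4 is HD5.
Long rows with warehouse=WH013, sku=HD5: max(289, 634) = 634.

634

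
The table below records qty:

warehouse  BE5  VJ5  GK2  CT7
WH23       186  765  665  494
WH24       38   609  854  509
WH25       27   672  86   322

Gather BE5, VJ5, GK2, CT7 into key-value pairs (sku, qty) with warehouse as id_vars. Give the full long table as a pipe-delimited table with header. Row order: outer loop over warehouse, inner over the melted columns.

| warehouse | sku | qty |
| WH23 | BE5 | 186 |
| WH23 | VJ5 | 765 |
| WH23 | GK2 | 665 |
| WH23 | CT7 | 494 |
| WH24 | BE5 | 38 |
| WH24 | VJ5 | 609 |
| WH24 | GK2 | 854 |
| WH24 | CT7 | 509 |
| WH25 | BE5 | 27 |
| WH25 | VJ5 | 672 |
| WH25 | GK2 | 86 |
| WH25 | CT7 | 322 |

Each (warehouse, column) pair becomes one row: 3 × 4 = 12 rows.
For example, (WH23, BE5) → qty=186.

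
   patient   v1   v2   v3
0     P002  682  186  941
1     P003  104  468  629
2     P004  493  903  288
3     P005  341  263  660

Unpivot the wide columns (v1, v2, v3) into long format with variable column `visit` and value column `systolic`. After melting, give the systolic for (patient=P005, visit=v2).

263

Unpivoting turns each (patient, wide-column) pair into one long row.
The wide cell at row P005, column v2 holds 263, so the long row (P005, v2) has systolic=263.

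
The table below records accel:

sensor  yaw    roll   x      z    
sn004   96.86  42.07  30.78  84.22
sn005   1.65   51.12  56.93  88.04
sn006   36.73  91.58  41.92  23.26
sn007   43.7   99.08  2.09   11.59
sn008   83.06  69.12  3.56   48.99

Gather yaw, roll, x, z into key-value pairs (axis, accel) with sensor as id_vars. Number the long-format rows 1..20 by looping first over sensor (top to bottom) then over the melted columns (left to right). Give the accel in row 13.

20 rows total (5 × 4). Row 13: index ⌊(13-1)/4⌋ = 3 into sensor → sn007; (13-1) mod 4 = 0 into the melted columns → yaw.
So row 13 is (sn007, yaw, 43.7); accel = 43.7.

43.7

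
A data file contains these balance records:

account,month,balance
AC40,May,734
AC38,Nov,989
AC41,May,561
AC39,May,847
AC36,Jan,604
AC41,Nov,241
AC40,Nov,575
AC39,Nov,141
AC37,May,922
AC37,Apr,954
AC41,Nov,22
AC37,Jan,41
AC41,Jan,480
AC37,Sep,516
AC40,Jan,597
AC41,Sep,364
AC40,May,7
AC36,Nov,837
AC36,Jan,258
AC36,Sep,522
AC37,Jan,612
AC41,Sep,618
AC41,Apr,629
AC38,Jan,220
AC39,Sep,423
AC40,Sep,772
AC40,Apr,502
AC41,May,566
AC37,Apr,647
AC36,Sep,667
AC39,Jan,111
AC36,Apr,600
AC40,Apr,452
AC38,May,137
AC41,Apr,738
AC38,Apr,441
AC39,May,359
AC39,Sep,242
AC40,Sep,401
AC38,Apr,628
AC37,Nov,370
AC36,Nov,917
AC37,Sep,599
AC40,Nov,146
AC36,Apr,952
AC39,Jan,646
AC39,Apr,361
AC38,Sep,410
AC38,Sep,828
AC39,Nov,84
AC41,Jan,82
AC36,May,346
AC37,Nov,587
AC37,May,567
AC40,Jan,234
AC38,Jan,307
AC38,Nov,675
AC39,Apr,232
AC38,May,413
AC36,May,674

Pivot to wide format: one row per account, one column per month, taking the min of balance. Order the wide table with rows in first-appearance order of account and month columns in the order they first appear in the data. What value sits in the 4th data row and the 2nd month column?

With rows in first-appearance order of account, row 4 is account=AC39. month columns in first-appearance order: May, Nov, Jan, Apr, Sep; column 2 is Nov.
Long rows with account=AC39, month=Nov: min(141, 84) = 84.

84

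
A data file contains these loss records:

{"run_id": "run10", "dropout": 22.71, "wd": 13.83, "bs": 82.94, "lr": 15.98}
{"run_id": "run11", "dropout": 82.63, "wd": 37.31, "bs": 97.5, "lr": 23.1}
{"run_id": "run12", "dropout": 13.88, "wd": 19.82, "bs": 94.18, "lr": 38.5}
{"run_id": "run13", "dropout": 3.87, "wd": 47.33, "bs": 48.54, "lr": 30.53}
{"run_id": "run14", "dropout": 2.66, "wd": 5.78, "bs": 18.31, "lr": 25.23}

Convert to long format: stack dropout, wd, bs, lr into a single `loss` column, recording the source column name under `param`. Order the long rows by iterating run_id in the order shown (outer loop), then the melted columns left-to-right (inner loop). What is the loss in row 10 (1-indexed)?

20 rows total (5 × 4). Row 10: index ⌊(10-1)/4⌋ = 2 into run_id → run12; (10-1) mod 4 = 1 into the melted columns → wd.
So row 10 is (run12, wd, 19.82); loss = 19.82.

19.82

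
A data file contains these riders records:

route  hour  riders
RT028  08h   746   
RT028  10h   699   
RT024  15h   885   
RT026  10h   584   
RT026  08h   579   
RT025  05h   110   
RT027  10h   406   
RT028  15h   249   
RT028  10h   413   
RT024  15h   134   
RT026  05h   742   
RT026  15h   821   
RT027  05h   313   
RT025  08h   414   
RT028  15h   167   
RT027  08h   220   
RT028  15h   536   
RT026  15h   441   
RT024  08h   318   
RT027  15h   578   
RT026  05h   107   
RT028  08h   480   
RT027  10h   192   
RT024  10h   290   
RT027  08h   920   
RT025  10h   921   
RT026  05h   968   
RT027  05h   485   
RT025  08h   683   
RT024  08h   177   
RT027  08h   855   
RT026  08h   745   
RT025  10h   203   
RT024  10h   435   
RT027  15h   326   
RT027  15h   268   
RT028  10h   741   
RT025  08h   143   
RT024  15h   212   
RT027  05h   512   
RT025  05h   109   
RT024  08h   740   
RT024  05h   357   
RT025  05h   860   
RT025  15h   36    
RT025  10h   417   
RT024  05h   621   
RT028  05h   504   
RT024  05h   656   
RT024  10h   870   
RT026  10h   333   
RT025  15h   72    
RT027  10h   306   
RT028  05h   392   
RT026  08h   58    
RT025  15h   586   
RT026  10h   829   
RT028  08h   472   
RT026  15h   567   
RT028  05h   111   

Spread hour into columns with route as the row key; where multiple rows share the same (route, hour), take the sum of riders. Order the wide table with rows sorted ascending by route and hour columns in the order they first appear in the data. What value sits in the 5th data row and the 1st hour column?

1698

With rows sorted ascending by route, row 5 is route=RT028. hour columns in first-appearance order: 08h, 10h, 15h, 05h; column 1 is 08h.
Long rows with route=RT028, hour=08h: 746 + 480 + 472 = 1698.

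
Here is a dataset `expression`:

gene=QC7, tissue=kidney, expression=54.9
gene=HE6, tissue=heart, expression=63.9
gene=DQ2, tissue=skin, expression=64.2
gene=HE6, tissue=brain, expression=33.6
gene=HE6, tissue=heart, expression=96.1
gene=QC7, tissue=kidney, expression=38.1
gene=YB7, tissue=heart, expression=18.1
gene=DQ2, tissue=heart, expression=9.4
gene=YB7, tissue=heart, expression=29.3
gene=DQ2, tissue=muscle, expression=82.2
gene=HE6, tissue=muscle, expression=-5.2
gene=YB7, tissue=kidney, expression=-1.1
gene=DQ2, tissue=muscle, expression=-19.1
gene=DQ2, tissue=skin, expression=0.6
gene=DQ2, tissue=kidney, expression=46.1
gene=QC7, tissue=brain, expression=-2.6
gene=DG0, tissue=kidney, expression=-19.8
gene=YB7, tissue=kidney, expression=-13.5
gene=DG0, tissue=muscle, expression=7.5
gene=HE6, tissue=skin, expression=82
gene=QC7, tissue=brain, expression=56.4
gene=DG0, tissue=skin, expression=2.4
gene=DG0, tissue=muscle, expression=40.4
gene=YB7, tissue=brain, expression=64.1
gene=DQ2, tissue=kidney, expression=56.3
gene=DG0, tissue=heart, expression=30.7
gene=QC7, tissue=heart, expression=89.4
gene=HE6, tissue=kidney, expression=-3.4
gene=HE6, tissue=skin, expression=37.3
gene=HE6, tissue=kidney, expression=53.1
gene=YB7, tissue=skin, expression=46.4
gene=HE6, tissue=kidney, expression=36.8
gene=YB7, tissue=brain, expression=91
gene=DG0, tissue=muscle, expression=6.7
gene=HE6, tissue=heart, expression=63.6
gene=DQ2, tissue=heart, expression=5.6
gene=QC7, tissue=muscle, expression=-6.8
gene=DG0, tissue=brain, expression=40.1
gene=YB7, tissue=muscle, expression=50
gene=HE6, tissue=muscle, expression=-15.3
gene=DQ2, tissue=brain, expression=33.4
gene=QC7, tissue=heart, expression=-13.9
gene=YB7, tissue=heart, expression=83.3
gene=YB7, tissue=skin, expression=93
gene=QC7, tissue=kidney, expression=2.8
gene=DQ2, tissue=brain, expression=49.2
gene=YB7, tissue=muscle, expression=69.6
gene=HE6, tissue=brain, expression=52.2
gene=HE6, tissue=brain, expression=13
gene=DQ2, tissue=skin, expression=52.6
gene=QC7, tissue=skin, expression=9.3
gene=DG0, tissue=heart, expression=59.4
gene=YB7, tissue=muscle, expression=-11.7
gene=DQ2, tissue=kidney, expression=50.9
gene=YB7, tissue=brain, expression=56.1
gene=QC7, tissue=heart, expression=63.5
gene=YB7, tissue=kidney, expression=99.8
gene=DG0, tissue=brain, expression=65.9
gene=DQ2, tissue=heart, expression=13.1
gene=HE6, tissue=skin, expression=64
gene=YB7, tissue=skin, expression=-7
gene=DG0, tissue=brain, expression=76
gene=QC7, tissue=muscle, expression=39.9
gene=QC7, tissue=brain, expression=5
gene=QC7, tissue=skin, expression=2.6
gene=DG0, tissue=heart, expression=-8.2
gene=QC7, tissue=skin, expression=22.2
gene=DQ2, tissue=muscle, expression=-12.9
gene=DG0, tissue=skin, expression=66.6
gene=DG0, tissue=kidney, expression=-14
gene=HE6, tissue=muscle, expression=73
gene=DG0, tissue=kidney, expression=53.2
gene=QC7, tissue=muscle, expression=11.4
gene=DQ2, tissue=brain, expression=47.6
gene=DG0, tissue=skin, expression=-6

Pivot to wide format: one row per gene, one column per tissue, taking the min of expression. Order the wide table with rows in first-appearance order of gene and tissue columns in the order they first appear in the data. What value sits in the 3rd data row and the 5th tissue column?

-19.1

With rows in first-appearance order of gene, row 3 is gene=DQ2. tissue columns in first-appearance order: kidney, heart, skin, brain, muscle; column 5 is muscle.
Long rows with gene=DQ2, tissue=muscle: min(82.2, -19.1, -12.9) = -19.1.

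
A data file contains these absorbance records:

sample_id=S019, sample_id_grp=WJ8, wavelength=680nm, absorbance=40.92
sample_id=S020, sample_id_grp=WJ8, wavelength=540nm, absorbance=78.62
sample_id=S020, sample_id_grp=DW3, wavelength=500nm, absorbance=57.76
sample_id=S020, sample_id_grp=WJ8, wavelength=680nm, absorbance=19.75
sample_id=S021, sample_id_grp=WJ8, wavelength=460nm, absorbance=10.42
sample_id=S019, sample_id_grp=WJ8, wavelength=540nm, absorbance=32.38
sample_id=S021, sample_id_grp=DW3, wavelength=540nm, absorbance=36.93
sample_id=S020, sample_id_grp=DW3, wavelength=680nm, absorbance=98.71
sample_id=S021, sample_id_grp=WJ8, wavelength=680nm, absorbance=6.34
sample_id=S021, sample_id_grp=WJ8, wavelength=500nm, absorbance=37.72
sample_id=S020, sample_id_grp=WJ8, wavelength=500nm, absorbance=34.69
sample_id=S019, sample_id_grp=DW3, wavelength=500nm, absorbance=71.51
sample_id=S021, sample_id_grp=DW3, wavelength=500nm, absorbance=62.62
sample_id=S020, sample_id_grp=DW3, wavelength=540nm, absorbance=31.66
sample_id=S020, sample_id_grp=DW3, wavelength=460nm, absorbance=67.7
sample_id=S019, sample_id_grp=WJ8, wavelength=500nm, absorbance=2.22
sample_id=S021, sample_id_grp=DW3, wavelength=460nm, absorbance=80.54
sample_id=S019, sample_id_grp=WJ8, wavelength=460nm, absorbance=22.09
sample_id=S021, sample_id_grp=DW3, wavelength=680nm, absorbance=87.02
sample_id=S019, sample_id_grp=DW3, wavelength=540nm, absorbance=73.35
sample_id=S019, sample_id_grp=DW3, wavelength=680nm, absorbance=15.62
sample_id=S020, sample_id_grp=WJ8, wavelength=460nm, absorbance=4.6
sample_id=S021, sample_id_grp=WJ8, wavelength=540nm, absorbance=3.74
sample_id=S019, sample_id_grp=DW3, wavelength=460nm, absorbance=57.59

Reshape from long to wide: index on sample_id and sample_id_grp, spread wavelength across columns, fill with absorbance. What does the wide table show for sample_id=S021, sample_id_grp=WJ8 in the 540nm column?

3.74

Wide layout: rows indexed by sample_id and sample_id_grp, columns are the 4 distinct wavelength values (680nm, 540nm, 500nm, 460nm).
Cell (sample_id=S021, sample_id_grp=WJ8, wavelength=540nm) draws from the long row where sample_id=S021, sample_id_grp=WJ8 and wavelength=540nm, which has absorbance=3.74.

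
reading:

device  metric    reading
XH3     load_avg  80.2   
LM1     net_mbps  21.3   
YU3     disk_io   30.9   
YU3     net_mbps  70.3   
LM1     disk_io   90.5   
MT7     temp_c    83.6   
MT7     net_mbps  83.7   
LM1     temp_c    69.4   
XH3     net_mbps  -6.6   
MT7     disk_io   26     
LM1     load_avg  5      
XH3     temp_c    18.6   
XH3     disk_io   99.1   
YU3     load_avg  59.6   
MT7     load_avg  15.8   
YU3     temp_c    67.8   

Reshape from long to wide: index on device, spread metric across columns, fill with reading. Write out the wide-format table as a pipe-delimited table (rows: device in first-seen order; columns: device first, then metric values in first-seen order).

Columns: device plus the 4 distinct metric values (load_avg, net_mbps, disk_io, temp_c).
For example, row XH3 column load_avg takes reading=80.2 from the long row (XH3, load_avg).

| device | load_avg | net_mbps | disk_io | temp_c |
| XH3 | 80.2 | -6.6 | 99.1 | 18.6 |
| LM1 | 5 | 21.3 | 90.5 | 69.4 |
| YU3 | 59.6 | 70.3 | 30.9 | 67.8 |
| MT7 | 15.8 | 83.7 | 26 | 83.6 |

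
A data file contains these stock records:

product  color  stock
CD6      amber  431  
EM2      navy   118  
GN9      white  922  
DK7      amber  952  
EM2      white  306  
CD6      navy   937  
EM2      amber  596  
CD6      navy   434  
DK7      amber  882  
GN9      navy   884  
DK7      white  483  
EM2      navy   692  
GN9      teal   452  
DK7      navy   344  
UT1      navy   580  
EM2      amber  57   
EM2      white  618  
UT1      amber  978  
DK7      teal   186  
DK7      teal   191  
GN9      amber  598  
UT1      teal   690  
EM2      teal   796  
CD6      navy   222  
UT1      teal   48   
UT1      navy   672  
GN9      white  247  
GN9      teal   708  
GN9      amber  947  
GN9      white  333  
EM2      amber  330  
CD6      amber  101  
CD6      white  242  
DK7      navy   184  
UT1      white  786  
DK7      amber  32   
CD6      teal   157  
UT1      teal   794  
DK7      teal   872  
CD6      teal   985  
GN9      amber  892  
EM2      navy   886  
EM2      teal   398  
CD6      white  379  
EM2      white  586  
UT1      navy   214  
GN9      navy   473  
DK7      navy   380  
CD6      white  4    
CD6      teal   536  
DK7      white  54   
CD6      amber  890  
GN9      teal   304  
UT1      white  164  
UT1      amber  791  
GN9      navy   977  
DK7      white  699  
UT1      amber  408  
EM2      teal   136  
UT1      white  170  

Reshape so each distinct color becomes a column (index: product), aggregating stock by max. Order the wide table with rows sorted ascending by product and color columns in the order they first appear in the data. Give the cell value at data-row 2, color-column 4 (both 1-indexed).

872

With rows sorted ascending by product, row 2 is product=DK7. color columns in first-appearance order: amber, navy, white, teal; column 4 is teal.
Long rows with product=DK7, color=teal: max(186, 191, 872) = 872.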